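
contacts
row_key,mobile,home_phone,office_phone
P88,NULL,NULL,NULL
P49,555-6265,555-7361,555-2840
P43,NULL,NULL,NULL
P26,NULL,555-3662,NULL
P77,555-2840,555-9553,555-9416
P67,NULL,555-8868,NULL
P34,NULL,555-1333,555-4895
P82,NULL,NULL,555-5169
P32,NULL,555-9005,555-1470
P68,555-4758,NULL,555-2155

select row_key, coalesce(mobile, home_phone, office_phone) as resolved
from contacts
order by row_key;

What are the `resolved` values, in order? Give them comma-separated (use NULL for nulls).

row_key=P26: mobile=NULL, home_phone=555-3662 → 555-3662
row_key=P32: mobile=NULL, home_phone=555-9005 → 555-9005
row_key=P34: mobile=NULL, home_phone=555-1333 → 555-1333
row_key=P43: mobile=NULL, home_phone=NULL, office_phone=NULL (all NULL) → NULL
row_key=P49: mobile=555-6265 → 555-6265
row_key=P67: mobile=NULL, home_phone=555-8868 → 555-8868
row_key=P68: mobile=555-4758 → 555-4758
row_key=P77: mobile=555-2840 → 555-2840
row_key=P82: mobile=NULL, home_phone=NULL, office_phone=555-5169 → 555-5169
row_key=P88: mobile=NULL, home_phone=NULL, office_phone=NULL (all NULL) → NULL

555-3662, 555-9005, 555-1333, NULL, 555-6265, 555-8868, 555-4758, 555-2840, 555-5169, NULL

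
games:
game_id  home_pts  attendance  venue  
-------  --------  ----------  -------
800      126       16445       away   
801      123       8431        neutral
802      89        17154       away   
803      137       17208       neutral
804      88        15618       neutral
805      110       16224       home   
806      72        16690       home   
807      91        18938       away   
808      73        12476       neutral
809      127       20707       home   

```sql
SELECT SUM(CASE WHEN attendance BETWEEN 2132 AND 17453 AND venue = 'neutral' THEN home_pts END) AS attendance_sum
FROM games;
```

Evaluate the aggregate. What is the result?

421

game_id=800: ✗
game_id=801: ✓ → 123
game_id=802: ✗
game_id=803: ✓ → 137
game_id=804: ✓ → 88
game_id=805: ✗
game_id=806: ✗
game_id=807: ✗
game_id=808: ✓ → 73
game_id=809: ✗
attendance_sum = 123 + 137 + 88 + 73 = 421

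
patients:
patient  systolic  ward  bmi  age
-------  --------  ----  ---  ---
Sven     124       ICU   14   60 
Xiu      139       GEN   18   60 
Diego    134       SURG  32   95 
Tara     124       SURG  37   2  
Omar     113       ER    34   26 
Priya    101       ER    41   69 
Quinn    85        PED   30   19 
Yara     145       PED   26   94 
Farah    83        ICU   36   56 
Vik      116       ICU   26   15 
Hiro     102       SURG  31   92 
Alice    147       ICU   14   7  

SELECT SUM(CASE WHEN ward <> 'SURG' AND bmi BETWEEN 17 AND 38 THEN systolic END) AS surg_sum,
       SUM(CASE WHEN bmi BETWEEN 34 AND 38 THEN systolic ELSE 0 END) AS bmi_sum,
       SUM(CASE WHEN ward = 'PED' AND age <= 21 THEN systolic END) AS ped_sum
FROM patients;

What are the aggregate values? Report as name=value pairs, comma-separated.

surg_sum=681, bmi_sum=320, ped_sum=85

[surg_sum: ward <> 'SURG' AND bmi BETWEEN 17 AND 38]
patient=Sven: ✗
patient=Xiu: ✓ → 139
patient=Diego: ✗
patient=Tara: ✗
patient=Omar: ✓ → 113
patient=Priya: ✗
patient=Quinn: ✓ → 85
patient=Yara: ✓ → 145
patient=Farah: ✓ → 83
patient=Vik: ✓ → 116
patient=Hiro: ✗
patient=Alice: ✗
surg_sum = 139 + 113 + 85 + 145 + 83 + 116 = 681
—
[bmi_sum: bmi BETWEEN 34 AND 38]
patient=Sven: ✗
patient=Xiu: ✗
patient=Diego: ✗
patient=Tara: ✓ → 124
patient=Omar: ✓ → 113
patient=Priya: ✗
patient=Quinn: ✗
patient=Yara: ✗
patient=Farah: ✓ → 83
patient=Vik: ✗
patient=Hiro: ✗
patient=Alice: ✗
bmi_sum = 124 + 113 + 83 = 320
—
[ped_sum: ward = 'PED' AND age <= 21]
patient=Sven: ✗
patient=Xiu: ✗
patient=Diego: ✗
patient=Tara: ✗
patient=Omar: ✗
patient=Priya: ✗
patient=Quinn: ✓ → 85
patient=Yara: ✗
patient=Farah: ✗
patient=Vik: ✗
patient=Hiro: ✗
patient=Alice: ✗
ped_sum = 85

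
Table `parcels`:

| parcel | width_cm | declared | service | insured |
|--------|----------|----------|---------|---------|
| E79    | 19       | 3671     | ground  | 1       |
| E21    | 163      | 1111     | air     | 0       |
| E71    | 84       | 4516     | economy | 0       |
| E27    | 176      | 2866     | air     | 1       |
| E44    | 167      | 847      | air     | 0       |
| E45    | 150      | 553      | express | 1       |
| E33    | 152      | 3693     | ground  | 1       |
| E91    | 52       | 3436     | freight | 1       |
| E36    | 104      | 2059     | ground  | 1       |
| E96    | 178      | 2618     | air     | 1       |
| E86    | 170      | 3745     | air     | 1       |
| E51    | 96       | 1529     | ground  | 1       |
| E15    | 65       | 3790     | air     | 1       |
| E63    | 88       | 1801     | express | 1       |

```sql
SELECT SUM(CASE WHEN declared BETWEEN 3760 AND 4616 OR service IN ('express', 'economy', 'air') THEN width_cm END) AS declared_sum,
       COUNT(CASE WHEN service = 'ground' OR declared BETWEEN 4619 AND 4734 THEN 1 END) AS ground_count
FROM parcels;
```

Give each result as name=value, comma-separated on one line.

declared_sum=1241, ground_count=4

[declared_sum: declared BETWEEN 3760 AND 4616 OR service IN ('express', 'economy', 'air')]
parcel=E79: ✗
parcel=E21: ✓ → 163
parcel=E71: ✓ → 84
parcel=E27: ✓ → 176
parcel=E44: ✓ → 167
parcel=E45: ✓ → 150
parcel=E33: ✗
parcel=E91: ✗
parcel=E36: ✗
parcel=E96: ✓ → 178
parcel=E86: ✓ → 170
parcel=E51: ✗
parcel=E15: ✓ → 65
parcel=E63: ✓ → 88
declared_sum = 163 + 84 + 176 + 167 + 150 + 178 + 170 + 65 + 88 = 1241
—
[ground_count: service = 'ground' OR declared BETWEEN 4619 AND 4734]
parcel=E79: ✓ → 1
parcel=E21: ✗
parcel=E71: ✗
parcel=E27: ✗
parcel=E44: ✗
parcel=E45: ✗
parcel=E33: ✓ → 1
parcel=E91: ✗
parcel=E36: ✓ → 1
parcel=E96: ✗
parcel=E86: ✗
parcel=E51: ✓ → 1
parcel=E15: ✗
parcel=E63: ✗
ground_count = COUNT(1, 1, 1, 1) = 4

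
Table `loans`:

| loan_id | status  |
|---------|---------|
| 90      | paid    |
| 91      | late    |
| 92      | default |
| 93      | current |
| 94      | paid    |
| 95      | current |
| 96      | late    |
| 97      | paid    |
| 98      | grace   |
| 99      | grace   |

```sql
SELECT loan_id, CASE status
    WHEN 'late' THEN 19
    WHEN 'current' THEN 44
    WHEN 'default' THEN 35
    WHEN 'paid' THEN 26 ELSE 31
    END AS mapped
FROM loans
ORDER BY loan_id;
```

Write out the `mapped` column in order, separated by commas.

26, 19, 35, 44, 26, 44, 19, 26, 31, 31

loan_id=90: status='paid' → 26
loan_id=91: status='late' → 19
loan_id=92: status='default' → 35
loan_id=93: status='current' → 44
loan_id=94: status='paid' → 26
loan_id=95: status='current' → 44
loan_id=96: status='late' → 19
loan_id=97: status='paid' → 26
loan_id=98: ELSE → 31
loan_id=99: ELSE → 31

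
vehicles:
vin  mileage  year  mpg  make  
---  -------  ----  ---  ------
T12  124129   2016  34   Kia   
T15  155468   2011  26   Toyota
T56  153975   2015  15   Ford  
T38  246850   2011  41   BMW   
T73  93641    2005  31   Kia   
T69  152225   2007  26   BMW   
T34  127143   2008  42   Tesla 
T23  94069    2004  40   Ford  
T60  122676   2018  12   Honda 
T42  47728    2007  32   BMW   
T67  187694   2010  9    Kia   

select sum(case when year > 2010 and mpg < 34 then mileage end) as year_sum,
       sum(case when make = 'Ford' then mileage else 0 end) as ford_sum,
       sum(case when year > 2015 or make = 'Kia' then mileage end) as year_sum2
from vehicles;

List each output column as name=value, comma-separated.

[year_sum: year > 2010 and mpg < 34]
vin=T12: ✗
vin=T15: ✓ → 155468
vin=T56: ✓ → 153975
vin=T38: ✗
vin=T73: ✗
vin=T69: ✗
vin=T34: ✗
vin=T23: ✗
vin=T60: ✓ → 122676
vin=T42: ✗
vin=T67: ✗
year_sum = 155468 + 153975 + 122676 = 432119
—
[ford_sum: make = 'Ford']
vin=T12: ✗
vin=T15: ✗
vin=T56: ✓ → 153975
vin=T38: ✗
vin=T73: ✗
vin=T69: ✗
vin=T34: ✗
vin=T23: ✓ → 94069
vin=T60: ✗
vin=T42: ✗
vin=T67: ✗
ford_sum = 153975 + 94069 = 248044
—
[year_sum2: year > 2015 or make = 'Kia']
vin=T12: ✓ → 124129
vin=T15: ✗
vin=T56: ✗
vin=T38: ✗
vin=T73: ✓ → 93641
vin=T69: ✗
vin=T34: ✗
vin=T23: ✗
vin=T60: ✓ → 122676
vin=T42: ✗
vin=T67: ✓ → 187694
year_sum2 = 124129 + 93641 + 122676 + 187694 = 528140

year_sum=432119, ford_sum=248044, year_sum2=528140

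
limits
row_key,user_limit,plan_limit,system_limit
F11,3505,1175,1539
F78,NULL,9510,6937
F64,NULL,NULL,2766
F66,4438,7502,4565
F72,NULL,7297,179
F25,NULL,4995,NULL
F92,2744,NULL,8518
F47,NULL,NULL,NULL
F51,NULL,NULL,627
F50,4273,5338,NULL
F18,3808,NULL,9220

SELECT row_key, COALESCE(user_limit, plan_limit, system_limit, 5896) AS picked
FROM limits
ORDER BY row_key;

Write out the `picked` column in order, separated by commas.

3505, 3808, 4995, 5896, 4273, 627, 2766, 4438, 7297, 9510, 2744

row_key=F11: user_limit=3505 → 3505
row_key=F18: user_limit=3808 → 3808
row_key=F25: user_limit=NULL, plan_limit=4995 → 4995
row_key=F47: user_limit=NULL, plan_limit=NULL, system_limit=NULL, → literal 5896 → 5896
row_key=F50: user_limit=4273 → 4273
row_key=F51: user_limit=NULL, plan_limit=NULL, system_limit=627 → 627
row_key=F64: user_limit=NULL, plan_limit=NULL, system_limit=2766 → 2766
row_key=F66: user_limit=4438 → 4438
row_key=F72: user_limit=NULL, plan_limit=7297 → 7297
row_key=F78: user_limit=NULL, plan_limit=9510 → 9510
row_key=F92: user_limit=2744 → 2744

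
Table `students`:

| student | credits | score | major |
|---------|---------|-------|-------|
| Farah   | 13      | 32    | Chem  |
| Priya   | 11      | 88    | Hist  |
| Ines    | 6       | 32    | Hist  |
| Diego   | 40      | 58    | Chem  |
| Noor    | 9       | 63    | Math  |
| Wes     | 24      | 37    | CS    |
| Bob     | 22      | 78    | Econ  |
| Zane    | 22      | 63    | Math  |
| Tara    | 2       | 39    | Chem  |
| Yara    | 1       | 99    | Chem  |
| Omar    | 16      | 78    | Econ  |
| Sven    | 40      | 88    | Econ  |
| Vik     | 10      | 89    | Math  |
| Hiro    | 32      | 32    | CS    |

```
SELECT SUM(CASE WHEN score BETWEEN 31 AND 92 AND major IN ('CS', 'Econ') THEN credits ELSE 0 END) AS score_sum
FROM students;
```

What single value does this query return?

student=Farah: ✗
student=Priya: ✗
student=Ines: ✗
student=Diego: ✗
student=Noor: ✗
student=Wes: ✓ → 24
student=Bob: ✓ → 22
student=Zane: ✗
student=Tara: ✗
student=Yara: ✗
student=Omar: ✓ → 16
student=Sven: ✓ → 40
student=Vik: ✗
student=Hiro: ✓ → 32
score_sum = 24 + 22 + 16 + 40 + 32 = 134

134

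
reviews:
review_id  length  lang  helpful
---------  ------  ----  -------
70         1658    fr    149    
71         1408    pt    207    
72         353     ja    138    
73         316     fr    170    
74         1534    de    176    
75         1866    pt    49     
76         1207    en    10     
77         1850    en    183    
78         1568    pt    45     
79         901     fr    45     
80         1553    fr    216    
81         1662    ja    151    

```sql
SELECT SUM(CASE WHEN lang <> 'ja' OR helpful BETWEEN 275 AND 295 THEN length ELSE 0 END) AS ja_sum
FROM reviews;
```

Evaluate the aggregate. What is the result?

13861

review_id=70: ✓ → 1658
review_id=71: ✓ → 1408
review_id=72: ✗
review_id=73: ✓ → 316
review_id=74: ✓ → 1534
review_id=75: ✓ → 1866
review_id=76: ✓ → 1207
review_id=77: ✓ → 1850
review_id=78: ✓ → 1568
review_id=79: ✓ → 901
review_id=80: ✓ → 1553
review_id=81: ✗
ja_sum = 1658 + 1408 + 316 + 1534 + 1866 + 1207 + 1850 + 1568 + 901 + 1553 = 13861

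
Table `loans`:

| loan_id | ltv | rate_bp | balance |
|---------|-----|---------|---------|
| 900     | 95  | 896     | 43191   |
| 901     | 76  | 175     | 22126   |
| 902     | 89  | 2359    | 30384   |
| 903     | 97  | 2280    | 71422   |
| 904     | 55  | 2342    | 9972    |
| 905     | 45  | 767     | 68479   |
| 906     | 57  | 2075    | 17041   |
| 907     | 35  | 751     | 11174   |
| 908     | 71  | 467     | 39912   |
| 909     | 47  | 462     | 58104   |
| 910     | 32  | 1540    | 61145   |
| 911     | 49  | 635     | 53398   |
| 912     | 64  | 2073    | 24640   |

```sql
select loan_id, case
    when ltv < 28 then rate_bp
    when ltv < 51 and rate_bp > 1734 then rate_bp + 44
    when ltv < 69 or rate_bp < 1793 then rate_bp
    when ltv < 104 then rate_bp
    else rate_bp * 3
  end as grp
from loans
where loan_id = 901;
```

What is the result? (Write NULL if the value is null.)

loan_id = 901: ltv=76, rate_bp=175, balance=22126.
ltv < 28 → false
ltv < 51 and rate_bp > 1734 → false
ltv < 69 or rate_bp < 1793 → true → 175

175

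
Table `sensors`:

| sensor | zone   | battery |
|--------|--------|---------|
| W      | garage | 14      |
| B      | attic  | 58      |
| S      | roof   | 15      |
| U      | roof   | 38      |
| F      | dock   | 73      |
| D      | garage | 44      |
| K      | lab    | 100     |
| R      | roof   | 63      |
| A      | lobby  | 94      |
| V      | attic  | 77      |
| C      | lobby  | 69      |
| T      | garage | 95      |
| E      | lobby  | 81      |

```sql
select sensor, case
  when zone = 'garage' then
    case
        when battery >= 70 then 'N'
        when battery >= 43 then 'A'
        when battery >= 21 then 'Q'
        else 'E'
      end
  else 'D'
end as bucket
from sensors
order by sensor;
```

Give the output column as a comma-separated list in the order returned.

sensor=A: zone='lobby' → outer ELSE → D
sensor=B: zone='attic' → outer ELSE → D
sensor=C: zone='lobby' → outer ELSE → D
sensor=D: zone='garage' → inner[battery >= 43] → A
sensor=E: zone='lobby' → outer ELSE → D
sensor=F: zone='dock' → outer ELSE → D
sensor=K: zone='lab' → outer ELSE → D
sensor=R: zone='roof' → outer ELSE → D
sensor=S: zone='roof' → outer ELSE → D
sensor=T: zone='garage' → inner[battery >= 70] → N
sensor=U: zone='roof' → outer ELSE → D
sensor=V: zone='attic' → outer ELSE → D
sensor=W: zone='garage' → inner[ELSE] → E

D, D, D, A, D, D, D, D, D, N, D, D, E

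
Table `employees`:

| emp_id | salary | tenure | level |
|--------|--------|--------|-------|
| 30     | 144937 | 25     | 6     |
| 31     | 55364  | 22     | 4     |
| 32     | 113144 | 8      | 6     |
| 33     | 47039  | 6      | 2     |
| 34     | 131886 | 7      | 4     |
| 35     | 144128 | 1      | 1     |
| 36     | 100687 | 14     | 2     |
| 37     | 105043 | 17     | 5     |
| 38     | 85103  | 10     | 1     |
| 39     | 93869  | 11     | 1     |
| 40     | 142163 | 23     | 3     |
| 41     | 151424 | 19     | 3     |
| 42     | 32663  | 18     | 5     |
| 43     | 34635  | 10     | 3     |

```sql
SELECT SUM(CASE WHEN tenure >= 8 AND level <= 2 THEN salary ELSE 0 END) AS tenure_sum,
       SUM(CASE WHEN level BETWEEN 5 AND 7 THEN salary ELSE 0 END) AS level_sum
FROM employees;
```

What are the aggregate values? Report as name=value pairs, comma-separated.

tenure_sum=279659, level_sum=395787

[tenure_sum: tenure >= 8 AND level <= 2]
emp_id=30: ✗
emp_id=31: ✗
emp_id=32: ✗
emp_id=33: ✗
emp_id=34: ✗
emp_id=35: ✗
emp_id=36: ✓ → 100687
emp_id=37: ✗
emp_id=38: ✓ → 85103
emp_id=39: ✓ → 93869
emp_id=40: ✗
emp_id=41: ✗
emp_id=42: ✗
emp_id=43: ✗
tenure_sum = 100687 + 85103 + 93869 = 279659
—
[level_sum: level BETWEEN 5 AND 7]
emp_id=30: ✓ → 144937
emp_id=31: ✗
emp_id=32: ✓ → 113144
emp_id=33: ✗
emp_id=34: ✗
emp_id=35: ✗
emp_id=36: ✗
emp_id=37: ✓ → 105043
emp_id=38: ✗
emp_id=39: ✗
emp_id=40: ✗
emp_id=41: ✗
emp_id=42: ✓ → 32663
emp_id=43: ✗
level_sum = 144937 + 113144 + 105043 + 32663 = 395787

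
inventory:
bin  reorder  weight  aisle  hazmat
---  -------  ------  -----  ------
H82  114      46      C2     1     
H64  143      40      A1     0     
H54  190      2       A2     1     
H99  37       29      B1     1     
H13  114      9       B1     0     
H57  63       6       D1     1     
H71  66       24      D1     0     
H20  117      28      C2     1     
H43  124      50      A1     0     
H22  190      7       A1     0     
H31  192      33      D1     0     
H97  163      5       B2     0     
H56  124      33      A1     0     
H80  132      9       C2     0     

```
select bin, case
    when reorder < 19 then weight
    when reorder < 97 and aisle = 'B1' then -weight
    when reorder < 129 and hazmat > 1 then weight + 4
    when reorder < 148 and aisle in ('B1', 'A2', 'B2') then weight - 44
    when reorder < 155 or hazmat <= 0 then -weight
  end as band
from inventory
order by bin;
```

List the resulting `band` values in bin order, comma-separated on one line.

-35, -28, -7, -33, -50, NULL, -33, -6, -40, -24, -9, -46, -5, -29

bin=H13: reorder < 148 and aisle in ('B1', 'A2', 'B2') → -35
bin=H20: reorder < 155 or hazmat <= 0 → -28
bin=H22: reorder < 155 or hazmat <= 0 → -7
bin=H31: reorder < 155 or hazmat <= 0 → -33
bin=H43: reorder < 155 or hazmat <= 0 → -50
bin=H54: (no match → NULL) → NULL
bin=H56: reorder < 155 or hazmat <= 0 → -33
bin=H57: reorder < 155 or hazmat <= 0 → -6
bin=H64: reorder < 155 or hazmat <= 0 → -40
bin=H71: reorder < 155 or hazmat <= 0 → -24
bin=H80: reorder < 155 or hazmat <= 0 → -9
bin=H82: reorder < 155 or hazmat <= 0 → -46
bin=H97: reorder < 155 or hazmat <= 0 → -5
bin=H99: reorder < 97 and aisle = 'B1' → -29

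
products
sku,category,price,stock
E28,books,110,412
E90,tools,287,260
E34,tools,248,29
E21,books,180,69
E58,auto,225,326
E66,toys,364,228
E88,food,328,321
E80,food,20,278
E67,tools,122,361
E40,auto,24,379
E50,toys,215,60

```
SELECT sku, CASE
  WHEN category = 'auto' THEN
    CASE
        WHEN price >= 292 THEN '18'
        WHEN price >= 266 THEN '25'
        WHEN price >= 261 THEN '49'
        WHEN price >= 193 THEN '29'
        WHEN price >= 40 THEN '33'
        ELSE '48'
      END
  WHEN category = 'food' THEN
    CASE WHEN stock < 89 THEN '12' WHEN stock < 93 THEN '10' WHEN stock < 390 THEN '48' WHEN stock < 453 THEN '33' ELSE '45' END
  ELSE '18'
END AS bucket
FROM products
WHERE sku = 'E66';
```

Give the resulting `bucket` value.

sku = E66: category=toys, price=364, stock=228.
category='toys' → outer ELSE → 18

18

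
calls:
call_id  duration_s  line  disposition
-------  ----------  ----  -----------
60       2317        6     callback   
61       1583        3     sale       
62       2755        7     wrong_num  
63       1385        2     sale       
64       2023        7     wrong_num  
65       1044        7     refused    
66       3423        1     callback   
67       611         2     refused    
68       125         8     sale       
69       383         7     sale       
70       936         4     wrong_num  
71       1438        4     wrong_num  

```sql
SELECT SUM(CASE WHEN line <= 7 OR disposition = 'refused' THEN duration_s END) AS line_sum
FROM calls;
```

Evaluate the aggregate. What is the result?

call_id=60: ✓ → 2317
call_id=61: ✓ → 1583
call_id=62: ✓ → 2755
call_id=63: ✓ → 1385
call_id=64: ✓ → 2023
call_id=65: ✓ → 1044
call_id=66: ✓ → 3423
call_id=67: ✓ → 611
call_id=68: ✗
call_id=69: ✓ → 383
call_id=70: ✓ → 936
call_id=71: ✓ → 1438
line_sum = 2317 + 1583 + 2755 + 1385 + 2023 + 1044 + 3423 + 611 + 383 + 936 + 1438 = 17898

17898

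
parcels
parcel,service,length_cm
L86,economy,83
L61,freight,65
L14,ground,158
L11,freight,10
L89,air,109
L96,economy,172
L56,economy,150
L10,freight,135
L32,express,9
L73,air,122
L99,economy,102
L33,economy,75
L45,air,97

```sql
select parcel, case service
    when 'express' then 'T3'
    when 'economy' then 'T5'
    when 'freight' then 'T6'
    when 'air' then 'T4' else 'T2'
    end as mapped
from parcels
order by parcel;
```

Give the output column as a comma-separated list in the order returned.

T6, T6, T2, T3, T5, T4, T5, T6, T4, T5, T4, T5, T5

parcel=L10: service='freight' → T6
parcel=L11: service='freight' → T6
parcel=L14: ELSE → T2
parcel=L32: service='express' → T3
parcel=L33: service='economy' → T5
parcel=L45: service='air' → T4
parcel=L56: service='economy' → T5
parcel=L61: service='freight' → T6
parcel=L73: service='air' → T4
parcel=L86: service='economy' → T5
parcel=L89: service='air' → T4
parcel=L96: service='economy' → T5
parcel=L99: service='economy' → T5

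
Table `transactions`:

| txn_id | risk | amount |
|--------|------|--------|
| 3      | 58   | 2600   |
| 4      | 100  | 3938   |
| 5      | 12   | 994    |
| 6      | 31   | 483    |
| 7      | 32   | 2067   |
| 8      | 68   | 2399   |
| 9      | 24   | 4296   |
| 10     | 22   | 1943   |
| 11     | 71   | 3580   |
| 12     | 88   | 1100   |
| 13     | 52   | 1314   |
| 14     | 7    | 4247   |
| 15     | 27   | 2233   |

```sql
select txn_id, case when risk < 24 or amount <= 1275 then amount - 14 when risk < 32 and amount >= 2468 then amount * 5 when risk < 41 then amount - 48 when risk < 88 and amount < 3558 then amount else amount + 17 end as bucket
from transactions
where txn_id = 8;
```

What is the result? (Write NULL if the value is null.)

2399

txn_id = 8: risk=68, amount=2399.
risk < 24 or amount <= 1275 → false
risk < 32 and amount >= 2468 → false
risk < 41 → false
risk < 88 and amount < 3558 → true → 2399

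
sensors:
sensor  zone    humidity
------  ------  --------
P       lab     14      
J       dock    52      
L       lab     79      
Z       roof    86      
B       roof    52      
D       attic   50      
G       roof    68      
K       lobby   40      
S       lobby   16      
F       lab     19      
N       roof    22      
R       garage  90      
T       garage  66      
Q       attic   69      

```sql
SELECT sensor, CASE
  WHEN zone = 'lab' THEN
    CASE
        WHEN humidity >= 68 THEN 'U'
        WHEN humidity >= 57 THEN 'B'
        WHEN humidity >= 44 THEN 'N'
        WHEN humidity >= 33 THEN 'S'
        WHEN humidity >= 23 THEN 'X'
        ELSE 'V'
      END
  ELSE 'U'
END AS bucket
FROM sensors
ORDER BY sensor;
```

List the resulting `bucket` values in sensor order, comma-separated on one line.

U, U, V, U, U, U, U, U, V, U, U, U, U, U

sensor=B: zone='roof' → outer ELSE → U
sensor=D: zone='attic' → outer ELSE → U
sensor=F: zone='lab' → inner[ELSE] → V
sensor=G: zone='roof' → outer ELSE → U
sensor=J: zone='dock' → outer ELSE → U
sensor=K: zone='lobby' → outer ELSE → U
sensor=L: zone='lab' → inner[humidity >= 68] → U
sensor=N: zone='roof' → outer ELSE → U
sensor=P: zone='lab' → inner[ELSE] → V
sensor=Q: zone='attic' → outer ELSE → U
sensor=R: zone='garage' → outer ELSE → U
sensor=S: zone='lobby' → outer ELSE → U
sensor=T: zone='garage' → outer ELSE → U
sensor=Z: zone='roof' → outer ELSE → U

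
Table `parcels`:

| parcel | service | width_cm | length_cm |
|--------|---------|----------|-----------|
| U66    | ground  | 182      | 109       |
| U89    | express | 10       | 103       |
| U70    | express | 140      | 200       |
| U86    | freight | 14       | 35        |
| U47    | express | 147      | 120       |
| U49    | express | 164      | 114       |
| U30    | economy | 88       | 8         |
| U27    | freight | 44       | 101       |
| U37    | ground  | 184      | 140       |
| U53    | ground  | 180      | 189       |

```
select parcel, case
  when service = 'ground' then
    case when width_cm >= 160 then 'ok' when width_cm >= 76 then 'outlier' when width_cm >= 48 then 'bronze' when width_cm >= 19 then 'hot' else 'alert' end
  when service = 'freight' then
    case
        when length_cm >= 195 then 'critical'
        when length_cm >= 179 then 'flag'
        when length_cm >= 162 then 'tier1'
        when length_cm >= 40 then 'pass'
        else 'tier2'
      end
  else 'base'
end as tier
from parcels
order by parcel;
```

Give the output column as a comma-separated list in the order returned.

parcel=U27: service='freight' → inner[length_cm >= 40] → pass
parcel=U30: service='economy' → outer ELSE → base
parcel=U37: service='ground' → inner[width_cm >= 160] → ok
parcel=U47: service='express' → outer ELSE → base
parcel=U49: service='express' → outer ELSE → base
parcel=U53: service='ground' → inner[width_cm >= 160] → ok
parcel=U66: service='ground' → inner[width_cm >= 160] → ok
parcel=U70: service='express' → outer ELSE → base
parcel=U86: service='freight' → inner[ELSE] → tier2
parcel=U89: service='express' → outer ELSE → base

pass, base, ok, base, base, ok, ok, base, tier2, base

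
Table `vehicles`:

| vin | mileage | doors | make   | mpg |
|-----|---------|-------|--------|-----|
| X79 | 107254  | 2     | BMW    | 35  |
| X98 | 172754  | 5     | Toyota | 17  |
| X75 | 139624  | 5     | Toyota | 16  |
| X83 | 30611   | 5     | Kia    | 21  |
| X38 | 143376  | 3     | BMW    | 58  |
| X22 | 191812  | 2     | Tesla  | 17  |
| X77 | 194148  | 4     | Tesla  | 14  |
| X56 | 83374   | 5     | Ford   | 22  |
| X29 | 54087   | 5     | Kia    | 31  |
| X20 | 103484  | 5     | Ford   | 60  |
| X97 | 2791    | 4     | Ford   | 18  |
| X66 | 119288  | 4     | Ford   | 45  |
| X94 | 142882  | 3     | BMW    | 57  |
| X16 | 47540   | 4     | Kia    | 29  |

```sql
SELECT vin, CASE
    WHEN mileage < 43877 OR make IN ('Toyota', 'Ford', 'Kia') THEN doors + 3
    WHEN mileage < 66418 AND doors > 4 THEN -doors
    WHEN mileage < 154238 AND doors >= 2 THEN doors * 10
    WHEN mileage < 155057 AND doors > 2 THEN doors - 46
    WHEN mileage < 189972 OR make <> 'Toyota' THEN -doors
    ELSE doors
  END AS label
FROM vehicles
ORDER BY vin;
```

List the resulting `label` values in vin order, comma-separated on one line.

7, 8, -2, 8, 30, 8, 7, 8, -4, 20, 8, 30, 7, 8

vin=X16: mileage < 43877 OR make IN ('Toyota', 'Ford', 'Kia') → 7
vin=X20: mileage < 43877 OR make IN ('Toyota', 'Ford', 'Kia') → 8
vin=X22: mileage < 189972 OR make <> 'Toyota' → -2
vin=X29: mileage < 43877 OR make IN ('Toyota', 'Ford', 'Kia') → 8
vin=X38: mileage < 154238 AND doors >= 2 → 30
vin=X56: mileage < 43877 OR make IN ('Toyota', 'Ford', 'Kia') → 8
vin=X66: mileage < 43877 OR make IN ('Toyota', 'Ford', 'Kia') → 7
vin=X75: mileage < 43877 OR make IN ('Toyota', 'Ford', 'Kia') → 8
vin=X77: mileage < 189972 OR make <> 'Toyota' → -4
vin=X79: mileage < 154238 AND doors >= 2 → 20
vin=X83: mileage < 43877 OR make IN ('Toyota', 'Ford', 'Kia') → 8
vin=X94: mileage < 154238 AND doors >= 2 → 30
vin=X97: mileage < 43877 OR make IN ('Toyota', 'Ford', 'Kia') → 7
vin=X98: mileage < 43877 OR make IN ('Toyota', 'Ford', 'Kia') → 8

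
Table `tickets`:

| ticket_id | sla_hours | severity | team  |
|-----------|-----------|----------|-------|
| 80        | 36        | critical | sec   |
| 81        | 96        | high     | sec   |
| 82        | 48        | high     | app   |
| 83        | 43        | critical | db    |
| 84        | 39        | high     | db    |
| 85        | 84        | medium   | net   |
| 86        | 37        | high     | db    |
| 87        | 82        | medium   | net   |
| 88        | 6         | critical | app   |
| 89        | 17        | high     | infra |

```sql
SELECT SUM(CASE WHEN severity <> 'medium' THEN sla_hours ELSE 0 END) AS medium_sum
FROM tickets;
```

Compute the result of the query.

ticket_id=80: ✓ → 36
ticket_id=81: ✓ → 96
ticket_id=82: ✓ → 48
ticket_id=83: ✓ → 43
ticket_id=84: ✓ → 39
ticket_id=85: ✗
ticket_id=86: ✓ → 37
ticket_id=87: ✗
ticket_id=88: ✓ → 6
ticket_id=89: ✓ → 17
medium_sum = 36 + 96 + 48 + 43 + 39 + 37 + 6 + 17 = 322

322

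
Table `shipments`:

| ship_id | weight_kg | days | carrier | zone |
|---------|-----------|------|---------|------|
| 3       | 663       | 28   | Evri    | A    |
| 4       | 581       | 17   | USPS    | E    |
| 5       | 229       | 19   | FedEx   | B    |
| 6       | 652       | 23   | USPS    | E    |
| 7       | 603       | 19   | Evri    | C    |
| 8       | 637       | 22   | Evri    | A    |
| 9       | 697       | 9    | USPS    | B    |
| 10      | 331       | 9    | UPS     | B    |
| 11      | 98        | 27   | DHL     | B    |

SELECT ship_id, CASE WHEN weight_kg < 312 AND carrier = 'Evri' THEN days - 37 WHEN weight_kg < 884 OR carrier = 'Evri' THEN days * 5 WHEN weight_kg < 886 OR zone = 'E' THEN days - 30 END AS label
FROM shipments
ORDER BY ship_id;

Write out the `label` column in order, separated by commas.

140, 85, 95, 115, 95, 110, 45, 45, 135

ship_id=3: weight_kg < 884 OR carrier = 'Evri' → 140
ship_id=4: weight_kg < 884 OR carrier = 'Evri' → 85
ship_id=5: weight_kg < 884 OR carrier = 'Evri' → 95
ship_id=6: weight_kg < 884 OR carrier = 'Evri' → 115
ship_id=7: weight_kg < 884 OR carrier = 'Evri' → 95
ship_id=8: weight_kg < 884 OR carrier = 'Evri' → 110
ship_id=9: weight_kg < 884 OR carrier = 'Evri' → 45
ship_id=10: weight_kg < 884 OR carrier = 'Evri' → 45
ship_id=11: weight_kg < 884 OR carrier = 'Evri' → 135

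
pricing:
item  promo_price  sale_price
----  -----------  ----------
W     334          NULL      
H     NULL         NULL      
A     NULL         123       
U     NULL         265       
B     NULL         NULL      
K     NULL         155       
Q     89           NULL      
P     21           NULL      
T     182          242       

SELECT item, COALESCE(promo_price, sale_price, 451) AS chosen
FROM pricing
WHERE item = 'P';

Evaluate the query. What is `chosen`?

21

item = P: promo_price=21, sale_price=NULL.
promo_price=21 → 21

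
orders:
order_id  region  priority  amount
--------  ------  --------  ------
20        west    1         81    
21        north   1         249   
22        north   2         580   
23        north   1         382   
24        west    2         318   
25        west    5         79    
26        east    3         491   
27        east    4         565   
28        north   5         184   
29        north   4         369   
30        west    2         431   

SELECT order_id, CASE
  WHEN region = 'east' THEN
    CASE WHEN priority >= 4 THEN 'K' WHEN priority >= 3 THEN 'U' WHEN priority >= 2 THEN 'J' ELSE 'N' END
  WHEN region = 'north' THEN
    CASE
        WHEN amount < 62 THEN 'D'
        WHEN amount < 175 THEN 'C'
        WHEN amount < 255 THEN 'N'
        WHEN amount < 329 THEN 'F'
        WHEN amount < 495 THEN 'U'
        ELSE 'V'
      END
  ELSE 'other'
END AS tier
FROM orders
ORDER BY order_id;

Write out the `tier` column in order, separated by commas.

order_id=20: region='west' → outer ELSE → other
order_id=21: region='north' → inner[amount < 255] → N
order_id=22: region='north' → inner[ELSE] → V
order_id=23: region='north' → inner[amount < 495] → U
order_id=24: region='west' → outer ELSE → other
order_id=25: region='west' → outer ELSE → other
order_id=26: region='east' → inner[priority >= 3] → U
order_id=27: region='east' → inner[priority >= 4] → K
order_id=28: region='north' → inner[amount < 255] → N
order_id=29: region='north' → inner[amount < 495] → U
order_id=30: region='west' → outer ELSE → other

other, N, V, U, other, other, U, K, N, U, other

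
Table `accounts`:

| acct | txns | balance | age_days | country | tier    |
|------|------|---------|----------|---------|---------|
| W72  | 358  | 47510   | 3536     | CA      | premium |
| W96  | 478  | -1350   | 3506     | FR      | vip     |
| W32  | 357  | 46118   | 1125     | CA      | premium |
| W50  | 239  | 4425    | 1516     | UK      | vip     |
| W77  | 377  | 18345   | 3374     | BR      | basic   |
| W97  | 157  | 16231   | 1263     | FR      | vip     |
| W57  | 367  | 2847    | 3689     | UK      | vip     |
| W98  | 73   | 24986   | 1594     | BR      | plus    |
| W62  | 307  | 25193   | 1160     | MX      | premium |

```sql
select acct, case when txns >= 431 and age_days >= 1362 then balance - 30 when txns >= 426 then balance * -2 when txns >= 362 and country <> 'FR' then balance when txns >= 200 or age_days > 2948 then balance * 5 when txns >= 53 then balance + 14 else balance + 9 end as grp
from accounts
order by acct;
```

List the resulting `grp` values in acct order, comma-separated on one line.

acct=W32: txns >= 200 or age_days > 2948 → 230590
acct=W50: txns >= 200 or age_days > 2948 → 22125
acct=W57: txns >= 362 and country <> 'FR' → 2847
acct=W62: txns >= 200 or age_days > 2948 → 125965
acct=W72: txns >= 200 or age_days > 2948 → 237550
acct=W77: txns >= 362 and country <> 'FR' → 18345
acct=W96: txns >= 431 and age_days >= 1362 → -1380
acct=W97: txns >= 53 → 16245
acct=W98: txns >= 53 → 25000

230590, 22125, 2847, 125965, 237550, 18345, -1380, 16245, 25000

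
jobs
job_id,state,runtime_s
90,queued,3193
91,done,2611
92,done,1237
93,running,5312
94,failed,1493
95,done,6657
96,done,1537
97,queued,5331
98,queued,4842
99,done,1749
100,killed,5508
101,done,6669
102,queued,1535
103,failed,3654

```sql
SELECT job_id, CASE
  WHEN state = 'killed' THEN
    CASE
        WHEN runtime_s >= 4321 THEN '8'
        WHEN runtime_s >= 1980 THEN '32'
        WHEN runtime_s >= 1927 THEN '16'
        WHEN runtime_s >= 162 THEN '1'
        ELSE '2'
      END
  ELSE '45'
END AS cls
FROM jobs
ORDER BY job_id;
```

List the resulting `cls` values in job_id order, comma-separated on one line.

45, 45, 45, 45, 45, 45, 45, 45, 45, 45, 8, 45, 45, 45

job_id=90: state='queued' → outer ELSE → 45
job_id=91: state='done' → outer ELSE → 45
job_id=92: state='done' → outer ELSE → 45
job_id=93: state='running' → outer ELSE → 45
job_id=94: state='failed' → outer ELSE → 45
job_id=95: state='done' → outer ELSE → 45
job_id=96: state='done' → outer ELSE → 45
job_id=97: state='queued' → outer ELSE → 45
job_id=98: state='queued' → outer ELSE → 45
job_id=99: state='done' → outer ELSE → 45
job_id=100: state='killed' → inner[runtime_s >= 4321] → 8
job_id=101: state='done' → outer ELSE → 45
job_id=102: state='queued' → outer ELSE → 45
job_id=103: state='failed' → outer ELSE → 45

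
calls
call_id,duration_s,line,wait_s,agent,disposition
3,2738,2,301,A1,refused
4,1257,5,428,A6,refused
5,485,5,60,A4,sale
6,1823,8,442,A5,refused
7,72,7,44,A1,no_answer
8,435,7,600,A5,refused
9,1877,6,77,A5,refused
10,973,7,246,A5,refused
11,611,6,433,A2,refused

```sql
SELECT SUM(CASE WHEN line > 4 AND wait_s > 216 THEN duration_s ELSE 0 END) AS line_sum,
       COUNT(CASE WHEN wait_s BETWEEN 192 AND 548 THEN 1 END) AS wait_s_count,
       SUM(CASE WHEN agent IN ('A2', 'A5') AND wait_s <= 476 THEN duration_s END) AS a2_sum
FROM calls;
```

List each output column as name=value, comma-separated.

line_sum=5099, wait_s_count=5, a2_sum=5284

[line_sum: line > 4 AND wait_s > 216]
call_id=3: ✗
call_id=4: ✓ → 1257
call_id=5: ✗
call_id=6: ✓ → 1823
call_id=7: ✗
call_id=8: ✓ → 435
call_id=9: ✗
call_id=10: ✓ → 973
call_id=11: ✓ → 611
line_sum = 1257 + 1823 + 435 + 973 + 611 = 5099
—
[wait_s_count: wait_s BETWEEN 192 AND 548]
call_id=3: ✓ → 1
call_id=4: ✓ → 1
call_id=5: ✗
call_id=6: ✓ → 1
call_id=7: ✗
call_id=8: ✗
call_id=9: ✗
call_id=10: ✓ → 1
call_id=11: ✓ → 1
wait_s_count = COUNT(1, 1, 1, 1, 1) = 5
—
[a2_sum: agent IN ('A2', 'A5') AND wait_s <= 476]
call_id=3: ✗
call_id=4: ✗
call_id=5: ✗
call_id=6: ✓ → 1823
call_id=7: ✗
call_id=8: ✗
call_id=9: ✓ → 1877
call_id=10: ✓ → 973
call_id=11: ✓ → 611
a2_sum = 1823 + 1877 + 973 + 611 = 5284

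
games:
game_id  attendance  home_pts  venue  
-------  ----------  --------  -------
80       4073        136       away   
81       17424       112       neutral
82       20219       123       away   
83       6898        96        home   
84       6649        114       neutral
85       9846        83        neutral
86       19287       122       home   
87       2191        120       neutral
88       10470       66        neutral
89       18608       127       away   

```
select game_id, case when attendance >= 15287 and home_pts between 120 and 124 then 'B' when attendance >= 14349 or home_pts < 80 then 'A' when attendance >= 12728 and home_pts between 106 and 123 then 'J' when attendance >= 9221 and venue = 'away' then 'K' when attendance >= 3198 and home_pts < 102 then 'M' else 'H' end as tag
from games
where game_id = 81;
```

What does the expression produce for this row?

game_id = 81: attendance=17424, home_pts=112, venue=neutral.
attendance >= 15287 and home_pts between 120 and 124 → false
attendance >= 14349 or home_pts < 80 → true → A

A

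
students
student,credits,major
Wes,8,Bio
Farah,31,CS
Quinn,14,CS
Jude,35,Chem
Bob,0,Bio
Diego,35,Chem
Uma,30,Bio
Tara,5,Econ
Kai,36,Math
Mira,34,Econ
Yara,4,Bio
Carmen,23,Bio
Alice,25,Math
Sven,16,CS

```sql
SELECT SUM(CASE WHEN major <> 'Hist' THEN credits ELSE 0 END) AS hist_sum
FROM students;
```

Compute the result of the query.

296

student=Wes: ✓ → 8
student=Farah: ✓ → 31
student=Quinn: ✓ → 14
student=Jude: ✓ → 35
student=Bob: ✓ → 0
student=Diego: ✓ → 35
student=Uma: ✓ → 30
student=Tara: ✓ → 5
student=Kai: ✓ → 36
student=Mira: ✓ → 34
student=Yara: ✓ → 4
student=Carmen: ✓ → 23
student=Alice: ✓ → 25
student=Sven: ✓ → 16
hist_sum = 8 + 31 + 14 + 35 + 35 + 30 + 5 + 36 + 34 + 4 + 23 + 25 + 16 = 296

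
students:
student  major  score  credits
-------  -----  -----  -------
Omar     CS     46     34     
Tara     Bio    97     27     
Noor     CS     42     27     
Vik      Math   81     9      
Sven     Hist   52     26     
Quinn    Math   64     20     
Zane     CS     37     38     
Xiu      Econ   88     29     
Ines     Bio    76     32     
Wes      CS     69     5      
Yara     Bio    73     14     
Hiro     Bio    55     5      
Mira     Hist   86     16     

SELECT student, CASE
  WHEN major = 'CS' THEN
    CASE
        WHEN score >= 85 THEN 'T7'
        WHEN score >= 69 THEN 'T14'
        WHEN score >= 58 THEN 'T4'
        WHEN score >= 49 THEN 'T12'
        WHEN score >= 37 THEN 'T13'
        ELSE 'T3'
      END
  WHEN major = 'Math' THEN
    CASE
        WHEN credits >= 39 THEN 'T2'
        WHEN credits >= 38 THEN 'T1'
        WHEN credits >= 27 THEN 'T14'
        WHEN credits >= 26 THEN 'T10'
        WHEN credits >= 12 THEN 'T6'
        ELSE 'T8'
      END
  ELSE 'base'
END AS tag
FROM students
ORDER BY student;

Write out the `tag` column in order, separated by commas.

base, base, base, T13, T13, T6, base, base, T8, T14, base, base, T13

student=Hiro: major='Bio' → outer ELSE → base
student=Ines: major='Bio' → outer ELSE → base
student=Mira: major='Hist' → outer ELSE → base
student=Noor: major='CS' → inner[score >= 37] → T13
student=Omar: major='CS' → inner[score >= 37] → T13
student=Quinn: major='Math' → inner[credits >= 12] → T6
student=Sven: major='Hist' → outer ELSE → base
student=Tara: major='Bio' → outer ELSE → base
student=Vik: major='Math' → inner[ELSE] → T8
student=Wes: major='CS' → inner[score >= 69] → T14
student=Xiu: major='Econ' → outer ELSE → base
student=Yara: major='Bio' → outer ELSE → base
student=Zane: major='CS' → inner[score >= 37] → T13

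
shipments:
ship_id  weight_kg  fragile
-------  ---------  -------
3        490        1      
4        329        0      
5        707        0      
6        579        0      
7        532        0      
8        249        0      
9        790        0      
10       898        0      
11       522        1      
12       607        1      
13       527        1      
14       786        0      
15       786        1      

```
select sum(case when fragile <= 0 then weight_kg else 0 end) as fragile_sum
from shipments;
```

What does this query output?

4870

ship_id=3: ✗
ship_id=4: ✓ → 329
ship_id=5: ✓ → 707
ship_id=6: ✓ → 579
ship_id=7: ✓ → 532
ship_id=8: ✓ → 249
ship_id=9: ✓ → 790
ship_id=10: ✓ → 898
ship_id=11: ✗
ship_id=12: ✗
ship_id=13: ✗
ship_id=14: ✓ → 786
ship_id=15: ✗
fragile_sum = 329 + 707 + 579 + 532 + 249 + 790 + 898 + 786 = 4870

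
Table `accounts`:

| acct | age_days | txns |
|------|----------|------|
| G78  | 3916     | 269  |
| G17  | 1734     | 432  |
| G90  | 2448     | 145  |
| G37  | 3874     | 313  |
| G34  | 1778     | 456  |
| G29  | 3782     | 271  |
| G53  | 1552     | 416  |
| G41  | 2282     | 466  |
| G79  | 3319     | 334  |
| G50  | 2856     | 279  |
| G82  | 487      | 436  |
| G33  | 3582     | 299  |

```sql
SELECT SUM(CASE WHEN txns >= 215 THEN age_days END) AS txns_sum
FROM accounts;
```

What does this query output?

29162

acct=G78: ✓ → 3916
acct=G17: ✓ → 1734
acct=G90: ✗
acct=G37: ✓ → 3874
acct=G34: ✓ → 1778
acct=G29: ✓ → 3782
acct=G53: ✓ → 1552
acct=G41: ✓ → 2282
acct=G79: ✓ → 3319
acct=G50: ✓ → 2856
acct=G82: ✓ → 487
acct=G33: ✓ → 3582
txns_sum = 3916 + 1734 + 3874 + 1778 + 3782 + 1552 + 2282 + 3319 + 2856 + 487 + 3582 = 29162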